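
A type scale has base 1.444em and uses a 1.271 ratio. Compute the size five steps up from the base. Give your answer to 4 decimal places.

Each step on a modular scale multiplies by the ratio, so the size n steps from the base is base × ratioⁿ.
1.444 × 1.271⁵ = 1.444 × 3.31686 ≈ 4.7896

4.7896em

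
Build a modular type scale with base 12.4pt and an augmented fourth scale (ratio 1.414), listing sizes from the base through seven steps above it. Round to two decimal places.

Step 0: 12.4pt
Step 1: 12.4 × 1.414 = 17.53
Step 2: 12.4 × 1.414² = 24.79
Step 3: 12.4 × 1.414³ = 35.06
Step 4: 12.4 × 1.414⁴ = 49.57
Step 5: 12.4 × 1.414⁵ = 70.09
Step 6: 12.4 × 1.414⁶ = 99.11
Step 7: 12.4 × 1.414⁷ = 140.14

12.40pt, 17.53pt, 24.79pt, 35.06pt, 49.57pt, 70.09pt, 99.11pt, 140.14pt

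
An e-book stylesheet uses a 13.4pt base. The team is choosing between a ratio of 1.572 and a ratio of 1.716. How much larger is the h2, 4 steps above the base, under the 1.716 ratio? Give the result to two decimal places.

34.36pt

At 1.572: 13.4 × 1.572⁴ = 81.8305pt
At 1.716: 13.4 × 1.716⁴ = 116.1914pt
Difference: 116.1914 − 81.8305 = 34.3609pt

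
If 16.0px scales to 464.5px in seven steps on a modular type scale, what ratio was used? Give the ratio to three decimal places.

1.618

r⁷ = 464.5 / 16.0, so r = (464.5/16.0)^(1/7).
r = 29.0312^(1/7) ≈ 1.6180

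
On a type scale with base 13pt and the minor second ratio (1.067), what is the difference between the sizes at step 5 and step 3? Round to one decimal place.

Step 3: 13.0 × 1.067³ = 15.792pt
Step 5: 13.0 × 1.067⁵ = 17.979pt
Difference: 17.979 − 15.792 = 2.187pt

2.2pt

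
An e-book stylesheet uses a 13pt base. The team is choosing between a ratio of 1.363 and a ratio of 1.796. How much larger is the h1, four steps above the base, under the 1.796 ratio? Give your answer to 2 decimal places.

At 1.363: 13.0 × 1.363⁴ = 44.8670pt
At 1.796: 13.0 × 1.796⁴ = 135.2598pt
Difference: 135.2598 − 44.8670 = 90.3928pt

90.39pt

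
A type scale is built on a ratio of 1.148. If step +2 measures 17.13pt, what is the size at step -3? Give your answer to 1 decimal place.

8.6pt

17.13 ÷ 1.148⁵ = 17.13 ÷ 1.99393 ≈ 8.591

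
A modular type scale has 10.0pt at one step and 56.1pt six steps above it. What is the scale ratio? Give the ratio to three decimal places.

r⁶ = 56.1 / 10.0, so r = (56.1/10.0)^(1/6).
r = 5.6100^(1/6) ≈ 1.3330

1.333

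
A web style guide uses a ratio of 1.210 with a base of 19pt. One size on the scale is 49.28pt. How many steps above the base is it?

5

1.210ⁿ = 49.28 / 19 = 2.5937
n = ln(2.5937) / ln(1.210) = 0.9531 / 0.1906 ≈ 5.00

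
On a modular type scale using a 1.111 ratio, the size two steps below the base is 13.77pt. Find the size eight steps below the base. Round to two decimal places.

7.32pt

Moving from step -2 to step -8 is 6 steps down, so divide by r⁶.
13.77 ÷ 1.111⁶ = 13.77 ÷ 1.88055 ≈ 7.322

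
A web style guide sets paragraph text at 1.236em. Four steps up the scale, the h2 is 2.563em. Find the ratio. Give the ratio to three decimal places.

The ratio satisfies 1.236 × r⁴ = 2.563, so r = (2.563 / 1.236)^(1/4).
r = 2.0736^(1/4) ≈ 1.2000

1.200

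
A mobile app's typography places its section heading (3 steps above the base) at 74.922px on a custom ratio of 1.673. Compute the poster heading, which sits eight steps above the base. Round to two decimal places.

Moving from step +3 to step +8 is 5 steps up, so multiply by r⁵.
74.922 × 1.673⁵ = 74.922 × 13.10629 ≈ 981.949

981.95px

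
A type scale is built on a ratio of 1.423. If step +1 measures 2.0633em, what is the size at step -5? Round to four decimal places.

0.2485em

2.0633 ÷ 1.423⁶ = 2.0633 ÷ 8.30289 ≈ 0.2485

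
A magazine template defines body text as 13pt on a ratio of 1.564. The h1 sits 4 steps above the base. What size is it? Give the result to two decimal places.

77.78pt

Each step on a modular scale multiplies by the ratio, so the size n steps from the base is base × ratioⁿ.
13.0 × 1.564⁴ = 13.0 × 5.98339 ≈ 77.78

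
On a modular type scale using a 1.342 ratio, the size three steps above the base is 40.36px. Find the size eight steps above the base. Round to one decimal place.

The gap is 8 − (3) = 5 steps, so the factor is 1.342^5.
40.36 × 1.342⁵ = 40.36 × 4.35274 ≈ 175.677

175.7px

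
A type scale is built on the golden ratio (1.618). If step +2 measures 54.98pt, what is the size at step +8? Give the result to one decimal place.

54.98 × 1.618⁶ = 54.98 × 17.94201 ≈ 986.452

986.5pt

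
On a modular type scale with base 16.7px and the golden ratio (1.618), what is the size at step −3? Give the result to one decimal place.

3.9px

A modular type scale is a geometric sequence: sizeₙ = base × rⁿ.
16.7 ÷ 1.618³ = 16.7 ÷ 4.23580 ≈ 3.94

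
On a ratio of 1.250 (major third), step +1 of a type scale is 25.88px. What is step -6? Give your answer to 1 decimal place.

Moving from step +1 to step -6 is 7 steps down, so divide by r⁷.
25.88 ÷ 1.250⁷ = 25.88 ÷ 4.76837 ≈ 5.427

5.4px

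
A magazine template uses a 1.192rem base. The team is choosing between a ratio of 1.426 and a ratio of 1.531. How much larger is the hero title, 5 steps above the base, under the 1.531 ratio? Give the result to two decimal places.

At 1.426: 1.192 × 1.426⁵ = 7.0287rem
At 1.531: 1.192 × 1.531⁵ = 10.0266rem
Difference: 10.0266 − 7.0287 = 2.9979rem

3.00rem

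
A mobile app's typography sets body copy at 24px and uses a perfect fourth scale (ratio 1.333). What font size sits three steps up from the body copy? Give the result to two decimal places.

Every step multiplies by the scale ratio.
24.0 × 1.333³ = 24.0 × 2.36859 ≈ 56.85

56.85px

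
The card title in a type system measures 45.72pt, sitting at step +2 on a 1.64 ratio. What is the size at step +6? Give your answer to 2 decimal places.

45.72 × 1.64⁴ = 45.72 × 7.23395 ≈ 330.736

330.74pt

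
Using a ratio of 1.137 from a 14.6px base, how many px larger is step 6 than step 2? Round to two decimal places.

Step 2: 14.6 × 1.137² = 18.8744px
Step 6: 14.6 × 1.137⁶ = 31.5439px
Difference: 31.5439 − 18.8744 = 12.6695px

12.67px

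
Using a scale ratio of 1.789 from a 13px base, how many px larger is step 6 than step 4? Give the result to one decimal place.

Step 4: 13.0 × 1.789⁴ = 133.163px
Step 6: 13.0 × 1.789⁶ = 426.192px
Difference: 426.192 − 133.163 = 293.029px

293.0px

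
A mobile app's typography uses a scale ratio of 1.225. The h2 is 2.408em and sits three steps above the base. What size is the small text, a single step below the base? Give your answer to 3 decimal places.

1.069em

The gap is -1 − (3) = -4 steps, so the factor is 1.225^-4.
2.408 ÷ 1.225⁴ = 2.408 ÷ 2.25188 ≈ 1.069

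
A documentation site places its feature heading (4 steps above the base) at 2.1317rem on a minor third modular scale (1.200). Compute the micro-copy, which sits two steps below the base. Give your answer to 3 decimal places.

0.714rem

2.1317 ÷ 1.200⁶ = 2.1317 ÷ 2.98598 ≈ 0.714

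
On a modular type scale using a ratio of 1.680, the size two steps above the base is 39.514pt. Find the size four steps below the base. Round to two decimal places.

Moving from step +2 to step -4 is 6 steps down, so divide by r⁶.
39.514 ÷ 1.680⁶ = 39.514 ÷ 22.48307 ≈ 1.757

1.76pt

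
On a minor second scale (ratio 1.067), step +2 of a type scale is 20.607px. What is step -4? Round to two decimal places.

Moving from step +2 to step -4 is 6 steps down, so divide by r⁶.
20.607 ÷ 1.067⁶ = 20.607 ÷ 1.47566 ≈ 13.965

13.96px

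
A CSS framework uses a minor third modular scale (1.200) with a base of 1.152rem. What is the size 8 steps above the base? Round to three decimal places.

4.953rem

1.152 × 1.200⁸ = 1.152 × 4.29982 ≈ 4.953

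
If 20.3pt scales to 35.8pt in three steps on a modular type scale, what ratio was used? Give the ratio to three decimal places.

1.208

The ratio satisfies 20.3 × r³ = 35.8, so r = (35.8 / 20.3)^(1/3).
r = 1.7635^(1/3) ≈ 1.2082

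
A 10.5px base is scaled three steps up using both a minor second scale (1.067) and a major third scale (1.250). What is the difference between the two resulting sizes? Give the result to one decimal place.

Minor second: 10.5 × 1.067³ = 12.755px
Major third: 10.5 × 1.250³ = 20.508px
Difference: 20.508 − 12.755 = 7.753px

7.8px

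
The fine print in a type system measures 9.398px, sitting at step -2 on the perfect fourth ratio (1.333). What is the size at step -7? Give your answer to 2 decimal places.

2.23px

9.398 ÷ 1.333⁵ = 9.398 ÷ 4.20873 ≈ 2.233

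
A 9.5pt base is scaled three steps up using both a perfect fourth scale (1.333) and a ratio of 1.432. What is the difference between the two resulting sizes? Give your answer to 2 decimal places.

5.40pt

Perfect fourth: 9.5 × 1.333³ = 22.5016pt
At 1.432: 9.5 × 1.432³ = 27.8967pt
Difference: 27.8967 − 22.5016 = 5.3951pt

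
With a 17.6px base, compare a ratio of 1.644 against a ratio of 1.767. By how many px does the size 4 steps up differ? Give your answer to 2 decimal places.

43.01px

At 1.644: 17.6 × 1.644⁴ = 128.5642px
At 1.767: 17.6 × 1.767⁴ = 171.5769px
Difference: 171.5769 − 128.5642 = 43.0127px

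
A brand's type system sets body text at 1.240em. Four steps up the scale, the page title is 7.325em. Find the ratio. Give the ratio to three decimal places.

The ratio satisfies 1.240 × r⁴ = 7.325, so r = (7.325 / 1.240)^(1/4).
r = 5.9073^(1/4) ≈ 1.5590

1.559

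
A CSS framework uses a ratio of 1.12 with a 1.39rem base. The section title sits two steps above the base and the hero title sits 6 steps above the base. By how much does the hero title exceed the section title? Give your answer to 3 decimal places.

1.000rem

Step 2: 1.39 × 1.12² = 1.74362rem
Step 6: 1.39 × 1.12⁶ = 2.74361rem
Difference: 2.74361 − 1.74362 = 0.99999rem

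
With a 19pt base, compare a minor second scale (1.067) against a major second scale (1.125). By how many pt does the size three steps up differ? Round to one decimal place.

Minor second: 19.0 × 1.067³ = 23.081pt
Major second: 19.0 × 1.125³ = 27.053pt
Difference: 27.053 − 23.081 = 3.972pt

4.0pt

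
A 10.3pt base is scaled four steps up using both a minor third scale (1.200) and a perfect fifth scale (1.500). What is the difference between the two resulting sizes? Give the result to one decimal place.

30.8pt

Minor third: 10.3 × 1.200⁴ = 21.358pt
Perfect fifth: 10.3 × 1.500⁴ = 52.144pt
Difference: 52.144 − 21.358 = 30.786pt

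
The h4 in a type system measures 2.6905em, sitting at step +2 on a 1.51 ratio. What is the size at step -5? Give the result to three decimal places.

0.150em

2.6905 ÷ 1.51⁷ = 2.6905 ÷ 17.89941 ≈ 0.150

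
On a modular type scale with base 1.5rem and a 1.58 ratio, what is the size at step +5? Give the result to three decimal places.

14.770rem

Each step on a modular scale multiplies by the ratio, so the size n steps from the base is base × ratioⁿ.
1.5 × 1.58⁵ = 1.5 × 9.84658 ≈ 14.770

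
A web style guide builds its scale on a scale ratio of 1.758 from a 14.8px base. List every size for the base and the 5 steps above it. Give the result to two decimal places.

Step 0: 14.8px
Step 1: 14.8 × 1.758 = 26.02
Step 2: 14.8 × 1.758² = 45.74
Step 3: 14.8 × 1.758³ = 80.41
Step 4: 14.8 × 1.758⁴ = 141.36
Step 5: 14.8 × 1.758⁵ = 248.52

14.80px, 26.02px, 45.74px, 80.41px, 141.36px, 248.52px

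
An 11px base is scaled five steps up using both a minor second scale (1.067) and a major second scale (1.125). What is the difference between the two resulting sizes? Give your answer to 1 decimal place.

Minor second: 11.0 × 1.067⁵ = 15.213px
Major second: 11.0 × 1.125⁵ = 19.822px
Difference: 19.822 − 15.213 = 4.609px

4.6px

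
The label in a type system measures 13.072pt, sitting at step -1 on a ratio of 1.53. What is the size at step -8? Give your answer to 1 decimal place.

0.7pt

13.072 ÷ 1.53⁷ = 13.072 ÷ 19.62637 ≈ 0.666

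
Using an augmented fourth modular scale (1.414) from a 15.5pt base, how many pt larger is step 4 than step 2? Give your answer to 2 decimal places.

30.97pt

Step 2: 15.5 × 1.414² = 30.9906pt
Step 4: 15.5 × 1.414⁴ = 61.9626pt
Difference: 61.9626 − 30.9906 = 30.9720pt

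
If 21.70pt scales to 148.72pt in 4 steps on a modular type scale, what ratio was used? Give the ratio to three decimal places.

1.618

The ratio satisfies 21.70 × r⁴ = 148.72, so r = (148.72 / 21.70)^(1/4).
r = 6.8535^(1/4) ≈ 1.6180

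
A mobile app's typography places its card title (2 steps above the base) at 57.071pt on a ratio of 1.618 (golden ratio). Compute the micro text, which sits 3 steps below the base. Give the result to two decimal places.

5.15pt

Moving from step +2 to step -3 is 5 steps down, so divide by r⁵.
57.071 ÷ 1.618⁵ = 57.071 ÷ 11.08901 ≈ 5.147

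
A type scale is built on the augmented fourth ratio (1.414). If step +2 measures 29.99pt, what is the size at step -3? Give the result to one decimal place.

5.3pt

The gap is -3 − (2) = -5 steps, so the factor is 1.414^-5.
29.99 ÷ 1.414⁵ = 29.99 ÷ 5.65258 ≈ 5.306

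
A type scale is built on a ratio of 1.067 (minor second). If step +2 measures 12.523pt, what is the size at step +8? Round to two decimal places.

Moving from step +2 to step +8 is 6 steps up, so multiply by r⁶.
12.523 × 1.067⁶ = 12.523 × 1.47566 ≈ 18.480

18.48pt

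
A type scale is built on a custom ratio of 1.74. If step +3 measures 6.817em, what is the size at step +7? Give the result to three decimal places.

62.487em

6.817 × 1.74⁴ = 6.817 × 9.16636 ≈ 62.487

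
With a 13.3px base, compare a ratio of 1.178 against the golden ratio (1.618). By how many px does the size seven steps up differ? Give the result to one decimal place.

At 1.178: 13.3 × 1.178⁷ = 41.867px
Golden ratio: 13.3 × 1.618⁷ = 386.101px
Difference: 386.101 − 41.867 = 344.234px

344.2px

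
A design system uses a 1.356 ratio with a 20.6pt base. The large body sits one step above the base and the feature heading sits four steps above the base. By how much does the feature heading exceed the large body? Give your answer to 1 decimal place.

Step 1: 20.6 × 1.356 = 27.934pt
Step 4: 20.6 × 1.356⁴ = 69.648pt
Difference: 69.648 − 27.934 = 41.714pt

41.7pt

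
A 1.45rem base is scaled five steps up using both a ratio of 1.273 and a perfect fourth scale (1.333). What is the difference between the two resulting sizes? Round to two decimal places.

At 1.273: 1.45 × 1.273⁵ = 4.8474rem
Perfect fourth: 1.45 × 1.333⁵ = 6.1027rem
Difference: 6.1027 − 4.8474 = 1.2553rem

1.26rem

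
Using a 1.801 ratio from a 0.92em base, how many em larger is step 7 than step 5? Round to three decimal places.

Step 5: 0.92 × 1.801⁵ = 17.43237em
Step 7: 0.92 × 1.801⁷ = 56.54365em
Difference: 56.54365 − 17.43237 = 39.11128em

39.111em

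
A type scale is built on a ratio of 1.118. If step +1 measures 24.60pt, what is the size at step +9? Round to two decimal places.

24.60 × 1.118⁸ = 24.60 × 2.44081 ≈ 60.044

60.04pt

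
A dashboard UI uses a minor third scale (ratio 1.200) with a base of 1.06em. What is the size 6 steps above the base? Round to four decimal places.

Each step on a modular scale multiplies by the ratio, so the size n steps from the base is base × ratioⁿ.
1.06 × 1.200⁶ = 1.06 × 2.98598 ≈ 3.1651

3.1651em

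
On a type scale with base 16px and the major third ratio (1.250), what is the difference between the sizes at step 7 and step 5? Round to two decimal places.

Step 5: 16.0 × 1.250⁵ = 48.8281px
Step 7: 16.0 × 1.250⁷ = 76.2939px
Difference: 76.2939 − 48.8281 = 27.4658px

27.47px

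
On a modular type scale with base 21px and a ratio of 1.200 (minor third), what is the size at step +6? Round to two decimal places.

62.71px

21.0 × 1.200⁶ = 21.0 × 2.98598 ≈ 62.71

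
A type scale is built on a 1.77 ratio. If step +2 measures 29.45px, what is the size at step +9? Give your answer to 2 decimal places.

Moving from step +2 to step +9 is 7 steps up, so multiply by r⁷.
29.45 × 1.77⁷ = 29.45 × 54.42681 ≈ 1602.869

1602.87px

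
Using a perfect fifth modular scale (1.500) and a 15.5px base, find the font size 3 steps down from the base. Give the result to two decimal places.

4.59px

15.5 ÷ 1.500³ = 15.5 ÷ 3.37500 ≈ 4.59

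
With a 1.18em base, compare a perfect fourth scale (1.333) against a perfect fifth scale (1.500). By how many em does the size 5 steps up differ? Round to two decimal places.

Perfect fourth: 1.18 × 1.333⁵ = 4.9663em
Perfect fifth: 1.18 × 1.500⁵ = 8.9606em
Difference: 8.9606 − 4.9663 = 3.9943em

3.99em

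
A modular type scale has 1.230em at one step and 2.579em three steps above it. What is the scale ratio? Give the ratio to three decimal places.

r³ = 2.579 / 1.230, so r = (2.579/1.230)^(1/3).
r = 2.0967^(1/3) ≈ 1.2799

1.280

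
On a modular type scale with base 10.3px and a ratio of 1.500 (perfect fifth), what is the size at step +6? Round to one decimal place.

A modular type scale is a geometric sequence: sizeₙ = base × rⁿ.
10.3 × 1.500⁶ = 10.3 × 11.39062 ≈ 117.32

117.3px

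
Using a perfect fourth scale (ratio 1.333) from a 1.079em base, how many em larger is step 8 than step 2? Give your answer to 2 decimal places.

8.84em

Step 2: 1.079 × 1.333² = 1.9173em
Step 8: 1.079 × 1.333⁸ = 10.7563em
Difference: 10.7563 − 1.9173 = 8.8390em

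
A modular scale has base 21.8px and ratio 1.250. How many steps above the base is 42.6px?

1.250ⁿ = 42.6 / 21.8 = 1.9541
n = ln(1.9541) / ln(1.250) = 0.6699 / 0.2231 ≈ 3.00

3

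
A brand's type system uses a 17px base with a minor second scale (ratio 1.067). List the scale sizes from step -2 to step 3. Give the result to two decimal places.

Step -2: 17.0 ÷ 1.067² = 14.93
Step -1: 17.0 ÷ 1.067 = 15.93
Step 0: 17px
Step 1: 17.0 × 1.067 = 18.14
Step 2: 17.0 × 1.067² = 19.35
Step 3: 17.0 × 1.067³ = 20.65

14.93px, 15.93px, 17.00px, 18.14px, 19.35px, 20.65px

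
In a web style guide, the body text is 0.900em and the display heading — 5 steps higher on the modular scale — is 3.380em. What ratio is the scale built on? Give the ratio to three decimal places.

1.303

r⁵ = 3.380 / 0.900, so r = (3.380/0.900)^(1/5).
r = 3.7556^(1/5) ≈ 1.3030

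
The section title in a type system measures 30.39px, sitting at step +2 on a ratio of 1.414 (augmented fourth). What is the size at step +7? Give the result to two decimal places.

171.78px

30.39 × 1.414⁵ = 30.39 × 5.65258 ≈ 171.782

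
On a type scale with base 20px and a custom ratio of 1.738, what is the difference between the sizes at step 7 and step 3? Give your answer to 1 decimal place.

Step 3: 20.0 × 1.738³ = 104.998px
Step 7: 20.0 × 1.738⁷ = 958.028px
Difference: 958.028 − 104.998 = 853.030px

853.0px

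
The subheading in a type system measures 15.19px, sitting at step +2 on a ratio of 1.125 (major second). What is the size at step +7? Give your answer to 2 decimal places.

27.37px

The gap is 7 − (2) = 5 steps, so the factor is 1.125^5.
15.19 × 1.125⁵ = 15.19 × 1.80203 ≈ 27.373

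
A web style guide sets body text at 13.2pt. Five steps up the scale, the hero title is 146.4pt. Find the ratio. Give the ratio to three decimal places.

The ratio satisfies 13.2 × r⁵ = 146.4, so r = (146.4 / 13.2)^(1/5).
r = 11.0909^(1/5) ≈ 1.6181

1.618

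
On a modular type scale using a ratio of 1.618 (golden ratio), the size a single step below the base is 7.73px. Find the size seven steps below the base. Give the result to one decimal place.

7.73 ÷ 1.618⁶ = 7.73 ÷ 17.94201 ≈ 0.431

0.4px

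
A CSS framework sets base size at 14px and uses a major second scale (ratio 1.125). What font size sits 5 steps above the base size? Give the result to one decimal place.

Every step multiplies by the scale ratio.
14.0 × 1.125⁵ = 14.0 × 1.80203 ≈ 25.23

25.2px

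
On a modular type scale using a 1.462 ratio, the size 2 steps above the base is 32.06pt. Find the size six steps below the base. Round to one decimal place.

Moving from step +2 to step -6 is 8 steps down, so divide by r⁸.
32.06 ÷ 1.462⁸ = 32.06 ÷ 20.87272 ≈ 1.536

1.5pt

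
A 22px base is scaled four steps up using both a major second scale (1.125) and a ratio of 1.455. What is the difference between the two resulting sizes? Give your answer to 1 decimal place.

63.4px

Major second: 22.0 × 1.125⁴ = 35.240px
At 1.455: 22.0 × 1.455⁴ = 98.599px
Difference: 98.599 − 35.240 = 63.359px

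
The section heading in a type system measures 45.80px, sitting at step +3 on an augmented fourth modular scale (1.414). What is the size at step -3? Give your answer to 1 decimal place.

45.80 ÷ 1.414⁶ = 45.80 ÷ 7.99275 ≈ 5.730

5.7px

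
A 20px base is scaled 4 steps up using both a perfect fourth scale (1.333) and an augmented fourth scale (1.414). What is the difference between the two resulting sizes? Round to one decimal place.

Perfect fourth: 20.0 × 1.333⁴ = 63.147px
Augmented fourth: 20.0 × 1.414⁴ = 79.952px
Difference: 79.952 − 63.147 = 16.805px

16.8px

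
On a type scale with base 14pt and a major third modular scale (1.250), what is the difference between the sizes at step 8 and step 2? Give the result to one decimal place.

61.6pt

Step 2: 14.0 × 1.250² = 21.875pt
Step 8: 14.0 × 1.250⁸ = 83.447pt
Difference: 83.447 − 21.875 = 61.572pt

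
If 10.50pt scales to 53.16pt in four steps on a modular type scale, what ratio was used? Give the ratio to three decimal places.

1.500

r⁴ = 53.16 / 10.50, so r = (53.16/10.50)^(1/4).
r = 5.0629^(1/4) ≈ 1.5000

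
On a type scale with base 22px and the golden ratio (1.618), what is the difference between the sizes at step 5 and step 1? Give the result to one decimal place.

208.4px

Step 1: 22.0 × 1.618 = 35.596px
Step 5: 22.0 × 1.618⁵ = 243.958px
Difference: 243.958 − 35.596 = 208.362px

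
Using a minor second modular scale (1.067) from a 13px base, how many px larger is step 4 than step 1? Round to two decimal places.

2.98px

Step 1: 13.0 × 1.067 = 13.8710px
Step 4: 13.0 × 1.067⁴ = 16.8500px
Difference: 16.8500 − 13.8710 = 2.9790px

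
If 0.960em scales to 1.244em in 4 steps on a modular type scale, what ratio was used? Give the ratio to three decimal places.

r⁴ = 1.244 / 0.960, so r = (1.244/0.960)^(1/4).
r = 1.2958^(1/4) ≈ 1.0669

1.067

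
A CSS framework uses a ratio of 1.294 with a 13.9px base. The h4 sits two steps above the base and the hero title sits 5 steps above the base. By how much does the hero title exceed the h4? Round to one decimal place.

27.2px

Step 2: 13.9 × 1.294² = 23.275px
Step 5: 13.9 × 1.294⁵ = 50.430px
Difference: 50.430 − 23.275 = 27.155px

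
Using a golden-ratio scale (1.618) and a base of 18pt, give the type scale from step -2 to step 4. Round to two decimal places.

Step -2: 18.0 ÷ 1.618² = 6.88
Step -1: 18.0 ÷ 1.618 = 11.12
Step 0: 18pt
Step 1: 18.0 × 1.618 = 29.12
Step 2: 18.0 × 1.618² = 47.12
Step 3: 18.0 × 1.618³ = 76.24
Step 4: 18.0 × 1.618⁴ = 123.36

6.88pt, 11.12pt, 18.00pt, 29.12pt, 47.12pt, 76.24pt, 123.36pt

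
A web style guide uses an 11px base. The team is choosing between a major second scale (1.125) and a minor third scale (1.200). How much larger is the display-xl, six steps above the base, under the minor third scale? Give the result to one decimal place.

Major second: 11.0 × 1.125⁶ = 22.300px
Minor third: 11.0 × 1.200⁶ = 32.846px
Difference: 32.846 − 22.300 = 10.546px

10.5px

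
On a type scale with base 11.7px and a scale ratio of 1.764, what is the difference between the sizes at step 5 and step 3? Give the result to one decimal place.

135.6px

Step 3: 11.7 × 1.764³ = 64.222px
Step 5: 11.7 × 1.764⁵ = 199.838px
Difference: 199.838 − 64.222 = 135.616px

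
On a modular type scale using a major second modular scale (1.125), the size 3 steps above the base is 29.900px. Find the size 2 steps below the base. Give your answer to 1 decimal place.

The gap is -2 − (3) = -5 steps, so the factor is 1.125^-5.
29.900 ÷ 1.125⁵ = 29.900 ÷ 1.80203 ≈ 16.592

16.6px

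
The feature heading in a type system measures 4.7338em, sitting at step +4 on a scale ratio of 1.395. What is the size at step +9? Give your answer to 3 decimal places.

25.008em

4.7338 × 1.395⁵ = 4.7338 × 5.28288 ≈ 25.008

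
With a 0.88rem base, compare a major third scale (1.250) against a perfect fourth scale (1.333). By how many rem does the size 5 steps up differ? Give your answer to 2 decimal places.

Major third: 0.88 × 1.250⁵ = 2.6855rem
Perfect fourth: 0.88 × 1.333⁵ = 3.7037rem
Difference: 3.7037 − 2.6855 = 1.0182rem

1.02rem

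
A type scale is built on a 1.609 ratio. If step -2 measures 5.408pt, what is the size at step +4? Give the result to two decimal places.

93.84pt

5.408 × 1.609⁶ = 5.408 × 17.35147 ≈ 93.837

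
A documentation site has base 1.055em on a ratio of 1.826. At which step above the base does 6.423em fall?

1.826ⁿ = 6.423 / 1.055 = 6.0882
n = ln(6.0882) / ln(1.826) = 1.8063 / 0.6021 ≈ 3.00

3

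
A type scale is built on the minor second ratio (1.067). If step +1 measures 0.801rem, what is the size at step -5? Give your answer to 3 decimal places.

Moving from step +1 to step -5 is 6 steps down, so divide by r⁶.
0.801 ÷ 1.067⁶ = 0.801 ÷ 1.47566 ≈ 0.543

0.543rem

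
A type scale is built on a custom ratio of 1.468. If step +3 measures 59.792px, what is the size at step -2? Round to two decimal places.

8.77px

The gap is -2 − (3) = -5 steps, so the factor is 1.468^-5.
59.792 ÷ 1.468⁵ = 59.792 ÷ 6.81758 ≈ 8.770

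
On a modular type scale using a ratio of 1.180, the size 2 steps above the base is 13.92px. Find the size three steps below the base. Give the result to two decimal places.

Moving from step +2 to step -3 is 5 steps down, so divide by r⁵.
13.92 ÷ 1.180⁵ = 13.92 ÷ 2.28776 ≈ 6.085

6.08px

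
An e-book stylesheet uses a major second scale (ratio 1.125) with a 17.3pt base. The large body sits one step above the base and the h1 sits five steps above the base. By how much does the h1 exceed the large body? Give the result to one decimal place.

Step 1: 17.3 × 1.125 = 19.463pt
Step 5: 17.3 × 1.125⁵ = 31.175pt
Difference: 31.175 − 19.463 = 11.712pt

11.7pt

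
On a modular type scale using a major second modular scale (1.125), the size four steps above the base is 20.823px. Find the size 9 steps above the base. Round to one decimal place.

37.5px

20.823 × 1.125⁵ = 20.823 × 1.80203 ≈ 37.524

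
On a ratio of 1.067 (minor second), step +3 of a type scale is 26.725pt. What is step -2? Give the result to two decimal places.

19.32pt

The gap is -2 − (3) = -5 steps, so the factor is 1.067^-5.
26.725 ÷ 1.067⁵ = 26.725 ÷ 1.38300 ≈ 19.324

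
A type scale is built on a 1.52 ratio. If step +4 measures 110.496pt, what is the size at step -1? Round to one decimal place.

13.6pt

Moving from step +4 to step -1 is 5 steps down, so divide by r⁵.
110.496 ÷ 1.52⁵ = 110.496 ÷ 8.11368 ≈ 13.618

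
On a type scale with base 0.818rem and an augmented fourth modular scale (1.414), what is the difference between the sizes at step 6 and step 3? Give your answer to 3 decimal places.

Step 3: 0.818 × 1.414³ = 2.31261rem
Step 6: 0.818 × 1.414⁶ = 6.53807rem
Difference: 6.53807 − 2.31261 = 4.22546rem

4.225rem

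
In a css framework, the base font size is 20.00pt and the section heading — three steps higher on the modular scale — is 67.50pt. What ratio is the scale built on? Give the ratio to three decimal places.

r³ = 67.50 / 20.00, so r = (67.50/20.00)^(1/3).
r = 3.3750^(1/3) ≈ 1.5000

1.500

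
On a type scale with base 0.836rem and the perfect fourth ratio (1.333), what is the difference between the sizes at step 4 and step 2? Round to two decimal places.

1.15rem

Step 2: 0.836 × 1.333² = 1.4855rem
Step 4: 0.836 × 1.333⁴ = 2.6395rem
Difference: 2.6395 − 1.4855 = 1.1540rem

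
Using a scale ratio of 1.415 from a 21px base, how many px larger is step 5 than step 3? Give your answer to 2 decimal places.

59.63px

Step 3: 21.0 × 1.415³ = 59.4961px
Step 5: 21.0 × 1.415⁵ = 119.1246px
Difference: 119.1246 − 59.4961 = 59.6285px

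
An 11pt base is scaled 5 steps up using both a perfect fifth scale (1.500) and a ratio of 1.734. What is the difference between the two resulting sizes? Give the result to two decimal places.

Perfect fifth: 11.0 × 1.500⁵ = 83.5312pt
At 1.734: 11.0 × 1.734⁵ = 172.4401pt
Difference: 172.4401 − 83.5312 = 88.9089pt

88.91pt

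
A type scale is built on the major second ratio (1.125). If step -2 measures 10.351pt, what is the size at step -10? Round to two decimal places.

10.351 ÷ 1.125⁸ = 10.351 ÷ 2.56578 ≈ 4.034

4.03pt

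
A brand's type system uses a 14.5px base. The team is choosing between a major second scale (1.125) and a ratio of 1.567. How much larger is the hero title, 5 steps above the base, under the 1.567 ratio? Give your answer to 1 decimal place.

110.9px

Major second: 14.5 × 1.125⁵ = 26.129px
At 1.567: 14.5 × 1.567⁵ = 136.998px
Difference: 136.998 − 26.129 = 110.869px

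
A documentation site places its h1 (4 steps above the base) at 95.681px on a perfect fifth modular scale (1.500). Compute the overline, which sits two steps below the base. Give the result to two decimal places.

8.40px

Moving from step +4 to step -2 is 6 steps down, so divide by r⁶.
95.681 ÷ 1.500⁶ = 95.681 ÷ 11.39062 ≈ 8.400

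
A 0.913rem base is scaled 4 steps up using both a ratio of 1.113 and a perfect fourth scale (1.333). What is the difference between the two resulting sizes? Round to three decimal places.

1.482rem

At 1.113: 0.913 × 1.113⁴ = 1.40104rem
Perfect fourth: 0.913 × 1.333⁴ = 2.88265rem
Difference: 2.88265 − 1.40104 = 1.48161rem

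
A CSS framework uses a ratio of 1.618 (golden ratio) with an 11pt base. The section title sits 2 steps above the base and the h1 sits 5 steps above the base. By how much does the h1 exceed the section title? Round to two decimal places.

93.18pt

Step 2: 11.0 × 1.618² = 28.7972pt
Step 5: 11.0 × 1.618⁵ = 121.9791pt
Difference: 121.9791 − 28.7972 = 93.1819pt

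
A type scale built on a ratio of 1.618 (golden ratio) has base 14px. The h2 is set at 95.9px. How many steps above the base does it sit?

1.618ⁿ = 95.9 / 14 = 6.8500
n = ln(6.8500) / ln(1.618) = 1.9242 / 0.4812 ≈ 4.00

4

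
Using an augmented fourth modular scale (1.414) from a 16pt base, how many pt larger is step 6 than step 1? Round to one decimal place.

105.3pt

Step 1: 16.0 × 1.414 = 22.624pt
Step 6: 16.0 × 1.414⁶ = 127.884pt
Difference: 127.884 − 22.624 = 105.260pt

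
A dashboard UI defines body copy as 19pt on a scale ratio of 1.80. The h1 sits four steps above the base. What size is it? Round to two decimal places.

199.45pt

19.0 × 1.80⁴ = 19.0 × 10.49760 ≈ 199.45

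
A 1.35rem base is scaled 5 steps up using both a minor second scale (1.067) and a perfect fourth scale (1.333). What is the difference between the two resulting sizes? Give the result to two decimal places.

Minor second: 1.35 × 1.067⁵ = 1.8670rem
Perfect fourth: 1.35 × 1.333⁵ = 5.6818rem
Difference: 5.6818 − 1.8670 = 3.8148rem

3.81rem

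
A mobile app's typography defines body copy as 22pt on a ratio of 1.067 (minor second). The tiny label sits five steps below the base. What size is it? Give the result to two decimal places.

Each step on a modular scale multiplies by the ratio, so the size n steps from the base is base × ratioⁿ.
22.0 ÷ 1.067⁵ = 22.0 ÷ 1.38300 ≈ 15.91

15.91pt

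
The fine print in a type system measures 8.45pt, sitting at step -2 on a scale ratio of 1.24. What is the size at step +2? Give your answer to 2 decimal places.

19.98pt

The gap is 2 − (-2) = 4 steps, so the factor is 1.24^4.
8.45 × 1.24⁴ = 8.45 × 2.36421 ≈ 19.978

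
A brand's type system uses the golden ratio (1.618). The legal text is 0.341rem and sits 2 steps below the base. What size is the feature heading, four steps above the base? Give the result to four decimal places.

6.1182rem

0.341 × 1.618⁶ = 0.341 × 17.94201 ≈ 6.1182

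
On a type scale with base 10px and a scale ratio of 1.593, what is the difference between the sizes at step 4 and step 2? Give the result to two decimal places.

Step 2: 10.0 × 1.593² = 25.3765px
Step 4: 10.0 × 1.593⁴ = 64.3966px
Difference: 64.3966 − 25.3765 = 39.0201px

39.02px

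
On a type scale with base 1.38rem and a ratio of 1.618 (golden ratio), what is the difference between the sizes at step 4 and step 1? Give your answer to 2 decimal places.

7.23rem

Step 1: 1.38 × 1.618 = 2.2328rem
Step 4: 1.38 × 1.618⁴ = 9.4579rem
Difference: 9.4579 − 2.2328 = 7.2251rem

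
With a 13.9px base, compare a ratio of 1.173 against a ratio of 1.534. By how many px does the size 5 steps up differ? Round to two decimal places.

At 1.173: 13.9 × 1.173⁵ = 30.8677px
At 1.534: 13.9 × 1.534⁵ = 118.0706px
Difference: 118.0706 − 30.8677 = 87.2029px

87.20px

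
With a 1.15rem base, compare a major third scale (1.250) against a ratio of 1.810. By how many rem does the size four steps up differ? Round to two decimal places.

9.54rem

Major third: 1.15 × 1.250⁴ = 2.8076rem
At 1.810: 1.15 × 1.810⁴ = 12.3428rem
Difference: 12.3428 − 2.8076 = 9.5352rem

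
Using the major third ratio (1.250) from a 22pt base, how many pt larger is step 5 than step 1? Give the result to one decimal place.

Step 1: 22.0 × 1.250 = 27.500pt
Step 5: 22.0 × 1.250⁵ = 67.139pt
Difference: 67.139 − 27.500 = 39.639pt

39.6pt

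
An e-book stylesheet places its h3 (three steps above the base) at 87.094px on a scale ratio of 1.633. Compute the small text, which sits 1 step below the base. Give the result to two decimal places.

12.25px

The gap is -1 − (3) = -4 steps, so the factor is 1.633^-4.
87.094 ÷ 1.633⁴ = 87.094 ÷ 7.11123 ≈ 12.247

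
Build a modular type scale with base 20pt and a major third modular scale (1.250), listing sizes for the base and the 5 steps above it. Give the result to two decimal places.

Step 0: 20pt
Step 1: 20.0 × 1.250 = 25.00
Step 2: 20.0 × 1.250² = 31.25
Step 3: 20.0 × 1.250³ = 39.06
Step 4: 20.0 × 1.250⁴ = 48.83
Step 5: 20.0 × 1.250⁵ = 61.04

20.00pt, 25.00pt, 31.25pt, 39.06pt, 48.83pt, 61.04pt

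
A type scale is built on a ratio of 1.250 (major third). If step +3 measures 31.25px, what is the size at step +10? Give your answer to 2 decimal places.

149.01px

31.25 × 1.250⁷ = 31.25 × 4.76837 ≈ 149.012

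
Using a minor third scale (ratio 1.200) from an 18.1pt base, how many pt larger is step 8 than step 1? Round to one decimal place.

Step 1: 18.1 × 1.200 = 21.720pt
Step 8: 18.1 × 1.200⁸ = 77.827pt
Difference: 77.827 − 21.720 = 56.107pt

56.1pt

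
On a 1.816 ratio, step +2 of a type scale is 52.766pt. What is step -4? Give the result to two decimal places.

1.47pt

52.766 ÷ 1.816⁶ = 52.766 ÷ 35.86700 ≈ 1.471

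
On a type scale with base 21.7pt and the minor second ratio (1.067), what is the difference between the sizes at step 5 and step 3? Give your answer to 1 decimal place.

Step 3: 21.7 × 1.067³ = 26.360pt
Step 5: 21.7 × 1.067⁵ = 30.011pt
Difference: 30.011 − 26.360 = 3.651pt

3.7pt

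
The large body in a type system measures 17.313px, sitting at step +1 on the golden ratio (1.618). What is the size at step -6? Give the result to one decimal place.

0.6px

17.313 ÷ 1.618⁷ = 17.313 ÷ 29.03017 ≈ 0.596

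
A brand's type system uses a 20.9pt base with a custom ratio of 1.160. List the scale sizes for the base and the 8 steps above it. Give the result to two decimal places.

Step 0: 20.9pt
Step 1: 20.9 × 1.160 = 24.24
Step 2: 20.9 × 1.160² = 28.12
Step 3: 20.9 × 1.160³ = 32.62
Step 4: 20.9 × 1.160⁴ = 37.84
Step 5: 20.9 × 1.160⁵ = 43.90
Step 6: 20.9 × 1.160⁶ = 50.92
Step 7: 20.9 × 1.160⁷ = 59.07
Step 8: 20.9 × 1.160⁸ = 68.52

20.90pt, 24.24pt, 28.12pt, 32.62pt, 37.84pt, 43.90pt, 50.92pt, 59.07pt, 68.52pt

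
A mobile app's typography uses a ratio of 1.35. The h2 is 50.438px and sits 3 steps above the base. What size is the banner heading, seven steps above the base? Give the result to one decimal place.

167.5px

50.438 × 1.35⁴ = 50.438 × 3.32151 ≈ 167.530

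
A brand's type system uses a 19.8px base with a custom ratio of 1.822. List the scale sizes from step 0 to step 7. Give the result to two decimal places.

Step 0: 19.8px
Step 1: 19.8 × 1.822 = 36.08
Step 2: 19.8 × 1.822² = 65.73
Step 3: 19.8 × 1.822³ = 119.76
Step 4: 19.8 × 1.822⁴ = 218.20
Step 5: 19.8 × 1.822⁵ = 397.56
Step 6: 19.8 × 1.822⁶ = 724.36
Step 7: 19.8 × 1.822⁷ = 1319.79

19.80px, 36.08px, 65.73px, 119.76px, 218.20px, 397.56px, 724.36px, 1319.79px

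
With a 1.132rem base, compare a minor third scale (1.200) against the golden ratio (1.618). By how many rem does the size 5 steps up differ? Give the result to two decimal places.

9.74rem

Minor third: 1.132 × 1.200⁵ = 2.8168rem
Golden ratio: 1.132 × 1.618⁵ = 12.5528rem
Difference: 12.5528 − 2.8168 = 9.7360rem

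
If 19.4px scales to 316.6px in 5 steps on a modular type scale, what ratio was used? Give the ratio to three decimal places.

1.748

r⁵ = 316.6 / 19.4, so r = (316.6/19.4)^(1/5).
r = 16.3196^(1/5) ≈ 1.7480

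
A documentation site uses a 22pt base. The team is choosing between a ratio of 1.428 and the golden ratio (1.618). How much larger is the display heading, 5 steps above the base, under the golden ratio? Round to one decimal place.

113.3pt

At 1.428: 22.0 × 1.428⁵ = 130.636pt
Golden ratio: 22.0 × 1.618⁵ = 243.958pt
Difference: 243.958 − 130.636 = 113.322pt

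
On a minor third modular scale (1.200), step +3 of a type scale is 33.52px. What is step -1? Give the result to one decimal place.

16.2px

33.52 ÷ 1.200⁴ = 33.52 ÷ 2.07360 ≈ 16.165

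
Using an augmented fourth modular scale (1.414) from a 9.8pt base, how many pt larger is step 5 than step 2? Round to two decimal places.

35.80pt

Step 2: 9.8 × 1.414² = 19.5941pt
Step 5: 9.8 × 1.414⁵ = 55.3953pt
Difference: 55.3953 − 19.5941 = 35.8012pt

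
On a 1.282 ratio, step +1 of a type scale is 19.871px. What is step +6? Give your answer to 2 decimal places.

The gap is 6 − (1) = 5 steps, so the factor is 1.282^5.
19.871 × 1.282⁵ = 19.871 × 3.46290 ≈ 68.811

68.81px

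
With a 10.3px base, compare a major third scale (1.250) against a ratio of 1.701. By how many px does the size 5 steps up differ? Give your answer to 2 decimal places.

Major third: 10.3 × 1.250⁵ = 31.4331px
At 1.701: 10.3 × 1.701⁵ = 146.6759px
Difference: 146.6759 − 31.4331 = 115.2428px

115.24px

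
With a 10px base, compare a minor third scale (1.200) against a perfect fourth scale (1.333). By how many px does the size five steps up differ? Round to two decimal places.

Minor third: 10.0 × 1.200⁵ = 24.8832px
Perfect fourth: 10.0 × 1.333⁵ = 42.0873px
Difference: 42.0873 − 24.8832 = 17.2041px

17.20px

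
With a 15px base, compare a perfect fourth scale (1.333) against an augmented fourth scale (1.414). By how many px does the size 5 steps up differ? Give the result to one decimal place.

21.7px

Perfect fourth: 15.0 × 1.333⁵ = 63.131px
Augmented fourth: 15.0 × 1.414⁵ = 84.789px
Difference: 84.789 − 63.131 = 21.658px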